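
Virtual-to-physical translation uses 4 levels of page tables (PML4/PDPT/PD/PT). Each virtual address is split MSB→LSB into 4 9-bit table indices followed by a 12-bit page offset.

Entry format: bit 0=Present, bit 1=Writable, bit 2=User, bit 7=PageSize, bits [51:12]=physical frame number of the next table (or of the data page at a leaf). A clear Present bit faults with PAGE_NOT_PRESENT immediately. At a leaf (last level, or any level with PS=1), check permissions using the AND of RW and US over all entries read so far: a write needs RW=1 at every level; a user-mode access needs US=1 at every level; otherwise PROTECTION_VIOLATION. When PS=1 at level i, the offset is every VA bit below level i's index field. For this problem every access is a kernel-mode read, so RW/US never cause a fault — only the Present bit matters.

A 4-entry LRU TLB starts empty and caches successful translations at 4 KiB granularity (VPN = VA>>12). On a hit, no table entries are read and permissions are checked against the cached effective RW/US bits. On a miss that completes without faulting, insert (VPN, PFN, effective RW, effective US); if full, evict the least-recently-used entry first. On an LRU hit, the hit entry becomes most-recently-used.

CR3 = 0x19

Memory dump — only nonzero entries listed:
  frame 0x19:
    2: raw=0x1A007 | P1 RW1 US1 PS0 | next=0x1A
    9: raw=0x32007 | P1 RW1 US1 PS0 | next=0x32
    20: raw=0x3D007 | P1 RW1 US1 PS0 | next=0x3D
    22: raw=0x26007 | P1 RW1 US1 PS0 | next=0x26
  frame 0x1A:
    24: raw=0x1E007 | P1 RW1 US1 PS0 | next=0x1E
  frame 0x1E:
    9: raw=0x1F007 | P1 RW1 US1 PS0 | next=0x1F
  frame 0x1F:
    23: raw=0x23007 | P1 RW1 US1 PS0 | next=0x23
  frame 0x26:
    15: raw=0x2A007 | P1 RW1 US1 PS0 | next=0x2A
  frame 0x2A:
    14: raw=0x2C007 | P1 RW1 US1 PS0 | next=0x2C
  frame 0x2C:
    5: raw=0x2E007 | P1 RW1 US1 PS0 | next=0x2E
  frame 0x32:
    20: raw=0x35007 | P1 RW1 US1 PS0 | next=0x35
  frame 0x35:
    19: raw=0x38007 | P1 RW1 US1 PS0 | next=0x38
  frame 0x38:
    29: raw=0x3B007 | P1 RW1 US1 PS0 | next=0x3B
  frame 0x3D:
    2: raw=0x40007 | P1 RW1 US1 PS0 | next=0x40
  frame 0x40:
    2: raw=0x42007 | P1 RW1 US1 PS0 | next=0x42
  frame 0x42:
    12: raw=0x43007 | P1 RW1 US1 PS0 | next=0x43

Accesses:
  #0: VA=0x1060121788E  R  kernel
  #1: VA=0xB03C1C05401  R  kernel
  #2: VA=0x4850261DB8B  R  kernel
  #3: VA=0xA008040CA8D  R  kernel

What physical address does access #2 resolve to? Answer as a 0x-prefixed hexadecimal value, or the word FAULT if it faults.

Per-access translation:
#0 VA=0x1060121788E (r,kernel):
  L0 @0x19[2] → 0x1A007  P=1,RW=1,US=1,PS=0
  L1 @0x1A[24] → 0x1E007  P=1,RW=1,US=1,PS=0
  L2 @0x1E[9] → 0x1F007  P=1,RW=1,US=1,PS=0
  L3 @0x1F[23] → 0x23007  P=1,RW=1,US=1,PS=0
  ✓ 0x2388E  — 4 lookups
#1 VA=0xB03C1C05401 (r,kernel):
  L0 @0x19[22] → 0x26007  P=1,RW=1,US=1,PS=0
  L1 @0x26[15] → 0x2A007  P=1,RW=1,US=1,PS=0
  L2 @0x2A[14] → 0x2C007  P=1,RW=1,US=1,PS=0
  L3 @0x2C[5] → 0x2E007  P=1,RW=1,US=1,PS=0
  ✓ 0x2E401  — 4 lookups
#2 VA=0x4850261DB8B (r,kernel):
  L0 @0x19[9] → 0x32007  P=1,RW=1,US=1,PS=0
  L1 @0x32[20] → 0x35007  P=1,RW=1,US=1,PS=0
  L2 @0x35[19] → 0x38007  P=1,RW=1,US=1,PS=0
  L3 @0x38[29] → 0x3B007  P=1,RW=1,US=1,PS=0
  ✓ 0x3BB8B  — 4 lookups
#3 VA=0xA008040CA8D (r,kernel):
  L0 @0x19[20] → 0x3D007  P=1,RW=1,US=1,PS=0
  L1 @0x3D[2] → 0x40007  P=1,RW=1,US=1,PS=0
  L2 @0x40[2] → 0x42007  P=1,RW=1,US=1,PS=0
  L3 @0x42[12] → 0x43007  P=1,RW=1,US=1,PS=0
  ✓ 0x43A8D  — 4 lookups

Access #2 PA: 0x3BB8B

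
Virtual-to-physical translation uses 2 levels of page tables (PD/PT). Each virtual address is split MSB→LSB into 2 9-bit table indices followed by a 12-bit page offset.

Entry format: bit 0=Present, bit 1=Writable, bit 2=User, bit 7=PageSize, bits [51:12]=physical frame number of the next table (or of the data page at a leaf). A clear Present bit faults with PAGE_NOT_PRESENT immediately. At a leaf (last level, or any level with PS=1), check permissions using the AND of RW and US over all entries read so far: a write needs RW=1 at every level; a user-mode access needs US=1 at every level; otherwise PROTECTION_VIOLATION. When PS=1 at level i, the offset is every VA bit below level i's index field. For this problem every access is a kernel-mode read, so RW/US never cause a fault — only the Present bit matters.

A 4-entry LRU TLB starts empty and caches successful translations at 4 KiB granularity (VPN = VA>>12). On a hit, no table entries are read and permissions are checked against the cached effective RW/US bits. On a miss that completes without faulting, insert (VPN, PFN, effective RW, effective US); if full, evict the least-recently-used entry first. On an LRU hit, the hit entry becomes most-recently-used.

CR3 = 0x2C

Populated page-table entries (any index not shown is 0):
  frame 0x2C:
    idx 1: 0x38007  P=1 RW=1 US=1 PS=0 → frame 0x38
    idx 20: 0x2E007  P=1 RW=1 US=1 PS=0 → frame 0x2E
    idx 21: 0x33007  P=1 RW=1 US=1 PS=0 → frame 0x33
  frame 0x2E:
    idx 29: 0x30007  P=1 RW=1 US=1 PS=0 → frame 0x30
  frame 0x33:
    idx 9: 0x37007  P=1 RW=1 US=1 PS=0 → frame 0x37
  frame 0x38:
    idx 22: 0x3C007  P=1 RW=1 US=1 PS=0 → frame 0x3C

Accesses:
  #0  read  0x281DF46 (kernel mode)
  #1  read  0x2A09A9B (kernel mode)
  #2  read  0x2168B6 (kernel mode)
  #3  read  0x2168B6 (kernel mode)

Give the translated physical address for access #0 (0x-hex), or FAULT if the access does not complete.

Per-access translation:
#0 VA=0x281DF46 (r,kernel):
  lvl0: tbl 0x2C, slot 20 ⇒ 0x2E007 (P1/RW1/US1/PS0)
  lvl1: tbl 0x2E, slot 29 ⇒ 0x30007 (P1/RW1/US1/PS0)
  ✓ 0x30F46  — 2 lookups
#1 VA=0x2A09A9B (r,kernel):
  lvl0: tbl 0x2C, slot 21 ⇒ 0x33007 (P1/RW1/US1/PS0)
  lvl1: tbl 0x33, slot 9 ⇒ 0x37007 (P1/RW1/US1/PS0)
  ✓ 0x37A9B  — 2 lookups
#2 VA=0x2168B6 (r,kernel):
  lvl0: tbl 0x2C, slot 1 ⇒ 0x38007 (P1/RW1/US1/PS0)
  lvl1: tbl 0x38, slot 22 ⇒ 0x3C007 (P1/RW1/US1/PS0)
  ✓ 0x3C8B6  — 2 lookups
#3 VA=0x2168B6 (r,kernel):
  TLB hit vpn=0x216 → PA=0x3C8B6

Access #0 PA: 0x30F46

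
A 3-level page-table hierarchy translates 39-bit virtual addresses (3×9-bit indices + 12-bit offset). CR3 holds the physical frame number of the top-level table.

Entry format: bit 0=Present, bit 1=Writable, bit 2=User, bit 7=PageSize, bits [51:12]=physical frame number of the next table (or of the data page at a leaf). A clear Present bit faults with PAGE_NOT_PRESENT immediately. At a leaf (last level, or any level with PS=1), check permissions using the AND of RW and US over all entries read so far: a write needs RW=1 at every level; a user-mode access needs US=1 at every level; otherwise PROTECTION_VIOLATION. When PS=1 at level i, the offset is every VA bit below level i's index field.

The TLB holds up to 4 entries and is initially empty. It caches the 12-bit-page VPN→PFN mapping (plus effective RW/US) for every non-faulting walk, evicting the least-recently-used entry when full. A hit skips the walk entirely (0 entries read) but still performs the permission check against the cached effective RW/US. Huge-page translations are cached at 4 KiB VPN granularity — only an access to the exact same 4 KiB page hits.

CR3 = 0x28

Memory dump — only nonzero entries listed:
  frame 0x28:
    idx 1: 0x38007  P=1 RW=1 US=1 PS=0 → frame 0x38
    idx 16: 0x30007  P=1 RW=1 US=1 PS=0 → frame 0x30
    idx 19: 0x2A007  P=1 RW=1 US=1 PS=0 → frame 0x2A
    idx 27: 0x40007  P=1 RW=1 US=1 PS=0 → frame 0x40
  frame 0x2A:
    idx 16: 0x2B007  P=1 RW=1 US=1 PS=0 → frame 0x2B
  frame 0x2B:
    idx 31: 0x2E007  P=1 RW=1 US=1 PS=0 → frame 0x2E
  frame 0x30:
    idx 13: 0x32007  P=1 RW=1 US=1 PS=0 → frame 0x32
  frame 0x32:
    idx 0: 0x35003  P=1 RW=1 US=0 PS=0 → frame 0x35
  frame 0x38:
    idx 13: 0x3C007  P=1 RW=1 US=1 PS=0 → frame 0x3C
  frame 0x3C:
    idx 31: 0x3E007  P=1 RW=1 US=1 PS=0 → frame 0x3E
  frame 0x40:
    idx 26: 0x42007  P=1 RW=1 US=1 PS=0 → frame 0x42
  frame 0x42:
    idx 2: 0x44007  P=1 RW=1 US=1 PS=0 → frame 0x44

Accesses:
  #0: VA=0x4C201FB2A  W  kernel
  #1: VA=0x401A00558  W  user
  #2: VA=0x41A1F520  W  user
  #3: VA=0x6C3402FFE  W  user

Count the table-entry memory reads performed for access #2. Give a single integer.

Walk each access:
#0 VA=0x4C201FB2A (w,kernel):
  [0] read 0x28 idx=19: raw=0x2A007 flags P=1 W=1 U=1 S=0
  [1] read 0x2A idx=16: raw=0x2B007 flags P=1 W=1 U=1 S=0
  [2] read 0x2B idx=31: raw=0x2E007 flags P=1 W=1 U=1 S=0
  ✓ 0x2EB2A  — 3 lookups
#1 VA=0x401A00558 (w,user):
  [0] read 0x28 idx=16: raw=0x30007 flags P=1 W=1 U=1 S=0
  [1] read 0x30 idx=13: raw=0x32007 flags P=1 W=1 U=1 S=0
  [2] read 0x32 idx=0: raw=0x35003 flags P=1 W=1 U=0 S=0
  ✗ PROTECTION_VIOLATION  [3 reads]
#2 VA=0x41A1F520 (w,user):
  [0] read 0x28 idx=1: raw=0x38007 flags P=1 W=1 U=1 S=0
  [1] read 0x38 idx=13: raw=0x3C007 flags P=1 W=1 U=1 S=0
  [2] read 0x3C idx=31: raw=0x3E007 flags P=1 W=1 U=1 S=0
  ✓ 0x3E520  — 3 lookups
#3 VA=0x6C3402FFE (w,user):
  [0] read 0x28 idx=27: raw=0x40007 flags P=1 W=1 U=1 S=0
  [1] read 0x40 idx=26: raw=0x42007 flags P=1 W=1 U=1 S=0
  [2] read 0x42 idx=2: raw=0x44007 flags P=1 W=1 U=1 S=0
  ✓ 0x44FFE  — 3 lookups

Entries read for #2: 3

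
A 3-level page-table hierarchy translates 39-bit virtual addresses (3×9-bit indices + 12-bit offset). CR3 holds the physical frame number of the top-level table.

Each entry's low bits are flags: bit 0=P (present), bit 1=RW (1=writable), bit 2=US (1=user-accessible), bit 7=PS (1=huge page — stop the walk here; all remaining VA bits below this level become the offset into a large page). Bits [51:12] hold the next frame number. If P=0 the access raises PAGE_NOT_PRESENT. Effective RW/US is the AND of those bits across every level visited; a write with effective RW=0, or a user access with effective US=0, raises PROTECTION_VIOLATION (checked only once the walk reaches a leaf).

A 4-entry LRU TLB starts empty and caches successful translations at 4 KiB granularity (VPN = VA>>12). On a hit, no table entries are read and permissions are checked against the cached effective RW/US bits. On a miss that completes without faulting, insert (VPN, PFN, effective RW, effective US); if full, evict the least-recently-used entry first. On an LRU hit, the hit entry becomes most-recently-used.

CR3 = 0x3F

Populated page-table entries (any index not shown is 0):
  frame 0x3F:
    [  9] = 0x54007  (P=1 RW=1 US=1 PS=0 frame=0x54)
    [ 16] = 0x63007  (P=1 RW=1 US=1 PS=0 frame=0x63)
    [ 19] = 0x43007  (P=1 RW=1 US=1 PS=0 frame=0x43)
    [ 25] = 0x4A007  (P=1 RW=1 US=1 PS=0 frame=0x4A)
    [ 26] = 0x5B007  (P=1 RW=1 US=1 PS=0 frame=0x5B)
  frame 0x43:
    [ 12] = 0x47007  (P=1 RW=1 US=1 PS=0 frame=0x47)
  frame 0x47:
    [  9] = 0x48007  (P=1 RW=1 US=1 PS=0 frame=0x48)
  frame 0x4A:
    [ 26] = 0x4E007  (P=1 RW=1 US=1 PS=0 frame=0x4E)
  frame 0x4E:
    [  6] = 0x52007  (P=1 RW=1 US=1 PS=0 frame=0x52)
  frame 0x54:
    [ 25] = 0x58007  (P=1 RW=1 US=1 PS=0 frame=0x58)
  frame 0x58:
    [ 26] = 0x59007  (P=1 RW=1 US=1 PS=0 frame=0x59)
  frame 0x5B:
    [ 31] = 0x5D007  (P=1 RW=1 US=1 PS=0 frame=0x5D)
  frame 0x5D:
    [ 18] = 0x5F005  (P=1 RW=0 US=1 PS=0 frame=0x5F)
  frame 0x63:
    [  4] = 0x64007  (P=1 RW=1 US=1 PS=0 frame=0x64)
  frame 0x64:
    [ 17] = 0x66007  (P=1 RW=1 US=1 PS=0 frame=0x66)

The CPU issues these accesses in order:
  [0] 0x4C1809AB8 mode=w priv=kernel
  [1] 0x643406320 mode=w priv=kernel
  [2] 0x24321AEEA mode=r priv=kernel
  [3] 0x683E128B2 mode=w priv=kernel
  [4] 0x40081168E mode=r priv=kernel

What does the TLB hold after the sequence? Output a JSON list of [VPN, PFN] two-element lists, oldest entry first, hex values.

Trace:
#0 VA=0x4C1809AB8 (w,kernel):
  [0] read 0x3F idx=19: raw=0x43007 flags P=1 W=1 U=1 S=0
  [1] read 0x43 idx=12: raw=0x47007 flags P=1 W=1 U=1 S=0
  [2] read 0x47 idx=9: raw=0x48007 flags P=1 W=1 U=1 S=0
  → PA=0x48AB8  (3 entries read)
#1 VA=0x643406320 (w,kernel):
  [0] read 0x3F idx=25: raw=0x4A007 flags P=1 W=1 U=1 S=0
  [1] read 0x4A idx=26: raw=0x4E007 flags P=1 W=1 U=1 S=0
  [2] read 0x4E idx=6: raw=0x52007 flags P=1 W=1 U=1 S=0
  → PA=0x52320  (3 entries read)
#2 VA=0x24321AEEA (r,kernel):
  [0] read 0x3F idx=9: raw=0x54007 flags P=1 W=1 U=1 S=0
  [1] read 0x54 idx=25: raw=0x58007 flags P=1 W=1 U=1 S=0
  [2] read 0x58 idx=26: raw=0x59007 flags P=1 W=1 U=1 S=0
  → PA=0x59EEA  (3 entries read)
#3 VA=0x683E128B2 (w,kernel):
  [0] read 0x3F idx=26: raw=0x5B007 flags P=1 W=1 U=1 S=0
  [1] read 0x5B idx=31: raw=0x5D007 flags P=1 W=1 U=1 S=0
  [2] read 0x5D idx=18: raw=0x5F005 flags P=1 W=0 U=1 S=0
  ✗ PROTECTION_VIOLATION  [3 reads]
#4 VA=0x40081168E (r,kernel):
  [0] read 0x3F idx=16: raw=0x63007 flags P=1 W=1 U=1 S=0
  [1] read 0x63 idx=4: raw=0x64007 flags P=1 W=1 U=1 S=0
  [2] read 0x64 idx=17: raw=0x66007 flags P=1 W=1 U=1 S=0
  → PA=0x6668E  (3 entries read)

TLB: [["0x4C1809", "0x48"], ["0x643406", "0x52"], ["0x24321A", "0x59"], ["0x400811", "0x66"]]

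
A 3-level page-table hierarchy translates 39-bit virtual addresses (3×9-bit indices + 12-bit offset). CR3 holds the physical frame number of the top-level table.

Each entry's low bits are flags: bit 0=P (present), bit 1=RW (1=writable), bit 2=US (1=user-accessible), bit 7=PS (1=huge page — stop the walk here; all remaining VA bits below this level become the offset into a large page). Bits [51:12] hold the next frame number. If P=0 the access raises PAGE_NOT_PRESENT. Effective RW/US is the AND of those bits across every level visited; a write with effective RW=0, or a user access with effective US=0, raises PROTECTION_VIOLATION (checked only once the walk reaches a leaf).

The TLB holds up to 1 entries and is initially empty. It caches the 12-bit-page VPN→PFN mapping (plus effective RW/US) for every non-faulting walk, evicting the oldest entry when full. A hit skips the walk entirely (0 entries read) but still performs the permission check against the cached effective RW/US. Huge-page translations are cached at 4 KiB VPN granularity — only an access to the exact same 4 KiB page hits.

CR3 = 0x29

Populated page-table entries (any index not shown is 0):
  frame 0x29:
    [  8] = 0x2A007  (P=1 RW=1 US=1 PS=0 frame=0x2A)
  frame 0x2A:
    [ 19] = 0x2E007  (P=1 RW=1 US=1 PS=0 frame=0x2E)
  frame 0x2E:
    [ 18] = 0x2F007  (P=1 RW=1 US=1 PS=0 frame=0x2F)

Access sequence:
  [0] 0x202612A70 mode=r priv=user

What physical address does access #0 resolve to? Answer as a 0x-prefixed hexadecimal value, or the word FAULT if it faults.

Per-access translation:
#0 VA=0x202612A70 (r,user):
  [0] read 0x29 idx=8: raw=0x2A007 flags P=1 W=1 U=1 S=0
  [1] read 0x2A idx=19: raw=0x2E007 flags P=1 W=1 U=1 S=0
  [2] read 0x2E idx=18: raw=0x2F007 flags P=1 W=1 U=1 S=0
  → PA=0x2FA70  (3 entries read)

Access #0 PA: 0x2FA70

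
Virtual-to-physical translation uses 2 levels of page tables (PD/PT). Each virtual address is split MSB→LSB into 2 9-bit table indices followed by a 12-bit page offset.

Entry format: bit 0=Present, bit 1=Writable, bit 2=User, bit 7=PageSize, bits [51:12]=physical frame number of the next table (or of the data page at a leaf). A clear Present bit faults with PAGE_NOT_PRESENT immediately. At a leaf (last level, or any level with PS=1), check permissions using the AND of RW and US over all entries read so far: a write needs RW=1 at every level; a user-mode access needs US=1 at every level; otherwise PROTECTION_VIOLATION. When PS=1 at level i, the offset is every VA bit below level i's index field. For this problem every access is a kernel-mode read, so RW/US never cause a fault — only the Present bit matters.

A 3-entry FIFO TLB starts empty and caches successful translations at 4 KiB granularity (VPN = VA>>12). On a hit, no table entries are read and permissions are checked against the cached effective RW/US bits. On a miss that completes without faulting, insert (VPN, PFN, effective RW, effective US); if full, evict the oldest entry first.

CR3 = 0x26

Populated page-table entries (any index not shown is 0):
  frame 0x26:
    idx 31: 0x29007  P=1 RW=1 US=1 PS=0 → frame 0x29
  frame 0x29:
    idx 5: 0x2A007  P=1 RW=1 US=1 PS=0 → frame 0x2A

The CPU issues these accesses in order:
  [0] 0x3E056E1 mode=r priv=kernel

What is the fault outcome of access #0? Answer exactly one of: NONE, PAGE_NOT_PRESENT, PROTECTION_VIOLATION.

Trace:
#0 VA=0x3E056E1 (r,kernel):
  L0 @0x26[31] → 0x29007  P=1,RW=1,US=1,PS=0
  L1 @0x29[5] → 0x2A007  P=1,RW=1,US=1,PS=0
  ✓ 0x2A6E1  — 2 lookups

Access #0 fault: NONE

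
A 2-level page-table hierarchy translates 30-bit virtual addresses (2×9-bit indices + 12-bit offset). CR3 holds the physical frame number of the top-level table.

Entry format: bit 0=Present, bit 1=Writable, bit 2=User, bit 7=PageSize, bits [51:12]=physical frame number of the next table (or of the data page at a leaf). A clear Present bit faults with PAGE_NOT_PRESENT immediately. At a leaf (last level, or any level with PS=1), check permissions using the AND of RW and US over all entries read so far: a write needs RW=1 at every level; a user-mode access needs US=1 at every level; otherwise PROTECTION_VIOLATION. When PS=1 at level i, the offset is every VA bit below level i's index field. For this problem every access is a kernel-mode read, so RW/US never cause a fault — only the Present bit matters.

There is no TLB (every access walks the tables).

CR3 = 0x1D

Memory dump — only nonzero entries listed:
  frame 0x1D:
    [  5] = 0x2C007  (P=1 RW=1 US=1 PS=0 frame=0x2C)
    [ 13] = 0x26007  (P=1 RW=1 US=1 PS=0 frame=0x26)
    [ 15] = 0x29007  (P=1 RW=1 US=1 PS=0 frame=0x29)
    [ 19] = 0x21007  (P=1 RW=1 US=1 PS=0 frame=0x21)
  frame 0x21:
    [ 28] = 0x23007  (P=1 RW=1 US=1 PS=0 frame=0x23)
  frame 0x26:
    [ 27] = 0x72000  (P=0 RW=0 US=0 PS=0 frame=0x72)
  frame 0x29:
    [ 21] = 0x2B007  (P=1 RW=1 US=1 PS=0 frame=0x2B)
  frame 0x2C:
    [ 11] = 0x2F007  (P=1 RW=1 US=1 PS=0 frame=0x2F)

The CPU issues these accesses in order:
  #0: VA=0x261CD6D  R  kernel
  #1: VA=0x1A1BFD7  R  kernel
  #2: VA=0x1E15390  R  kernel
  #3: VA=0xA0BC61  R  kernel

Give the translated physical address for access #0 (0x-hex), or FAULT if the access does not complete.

Walk each access:
#0 VA=0x261CD6D (r,kernel):
  [0] read 0x1D idx=19: raw=0x21007 flags P=1 W=1 U=1 S=0
  [1] read 0x21 idx=28: raw=0x23007 flags P=1 W=1 U=1 S=0
  → PA=0x23D6D  (2 entries read)
#1 VA=0x1A1BFD7 (r,kernel):
  [0] read 0x1D idx=13: raw=0x26007 flags P=1 W=1 U=1 S=0
  [1] read 0x26 idx=27: raw=0x72000 flags P=0 W=0 U=0 S=0
  → PAGE_NOT_PRESENT  (2 entries read)
#2 VA=0x1E15390 (r,kernel):
  [0] read 0x1D idx=15: raw=0x29007 flags P=1 W=1 U=1 S=0
  [1] read 0x29 idx=21: raw=0x2B007 flags P=1 W=1 U=1 S=0
  → PA=0x2B390  (2 entries read)
#3 VA=0xA0BC61 (r,kernel):
  [0] read 0x1D idx=5: raw=0x2C007 flags P=1 W=1 U=1 S=0
  [1] read 0x2C idx=11: raw=0x2F007 flags P=1 W=1 U=1 S=0
  → PA=0x2FC61  (2 entries read)

Access #0 PA: 0x23D6D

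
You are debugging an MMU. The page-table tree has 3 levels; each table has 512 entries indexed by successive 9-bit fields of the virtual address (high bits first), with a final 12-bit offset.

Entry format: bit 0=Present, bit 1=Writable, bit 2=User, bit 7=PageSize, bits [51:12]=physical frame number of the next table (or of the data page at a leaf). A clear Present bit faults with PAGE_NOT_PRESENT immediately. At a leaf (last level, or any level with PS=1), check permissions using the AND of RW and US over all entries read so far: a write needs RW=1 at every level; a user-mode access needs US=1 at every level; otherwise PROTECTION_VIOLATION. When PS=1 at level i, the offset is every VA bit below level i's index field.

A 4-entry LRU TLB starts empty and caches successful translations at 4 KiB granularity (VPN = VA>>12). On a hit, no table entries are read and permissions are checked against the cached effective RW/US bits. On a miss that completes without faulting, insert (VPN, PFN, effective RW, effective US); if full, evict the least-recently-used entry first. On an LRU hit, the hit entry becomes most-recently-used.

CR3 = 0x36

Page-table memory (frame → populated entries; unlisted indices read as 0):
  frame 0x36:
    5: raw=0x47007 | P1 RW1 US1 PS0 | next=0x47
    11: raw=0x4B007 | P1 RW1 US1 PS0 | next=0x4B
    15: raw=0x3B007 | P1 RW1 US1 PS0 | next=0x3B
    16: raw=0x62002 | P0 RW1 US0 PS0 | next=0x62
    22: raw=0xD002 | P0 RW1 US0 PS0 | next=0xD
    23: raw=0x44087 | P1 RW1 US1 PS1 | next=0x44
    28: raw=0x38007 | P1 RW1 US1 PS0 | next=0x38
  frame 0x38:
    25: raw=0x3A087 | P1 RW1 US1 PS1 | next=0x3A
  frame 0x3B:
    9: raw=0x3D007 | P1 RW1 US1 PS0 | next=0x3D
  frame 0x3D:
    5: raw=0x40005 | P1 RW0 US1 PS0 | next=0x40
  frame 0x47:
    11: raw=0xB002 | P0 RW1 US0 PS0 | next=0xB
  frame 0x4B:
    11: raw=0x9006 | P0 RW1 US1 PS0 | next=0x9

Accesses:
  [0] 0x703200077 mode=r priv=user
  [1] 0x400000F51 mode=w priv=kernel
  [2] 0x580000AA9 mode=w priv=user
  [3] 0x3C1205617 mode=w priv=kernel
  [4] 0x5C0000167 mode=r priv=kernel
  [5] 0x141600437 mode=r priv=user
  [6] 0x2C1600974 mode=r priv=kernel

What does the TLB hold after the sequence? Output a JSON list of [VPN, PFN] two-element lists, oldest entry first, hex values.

Walk each access:
#0 VA=0x703200077 (r,user):
  L0 @0x36[28] → 0x38007  P=1,RW=1,US=1,PS=0
  L1 @0x38[25] → 0x3A087  P=1,RW=1,US=1,PS=1
  ✓ 0x3A077 (huge @L1)  — 2 lookups
#1 VA=0x400000F51 (w,kernel):
  L0 @0x36[16] → 0x62002  P=0,RW=1,US=0,PS=0
  ✗ PAGE_NOT_PRESENT  [1 reads]
#2 VA=0x580000AA9 (w,user):
  L0 @0x36[22] → 0xD002  P=0,RW=1,US=0,PS=0
  ✗ PAGE_NOT_PRESENT  [1 reads]
#3 VA=0x3C1205617 (w,kernel):
  L0 @0x36[15] → 0x3B007  P=1,RW=1,US=1,PS=0
  L1 @0x3B[9] → 0x3D007  P=1,RW=1,US=1,PS=0
  L2 @0x3D[5] → 0x40005  P=1,RW=0,US=1,PS=0
  ✗ PROTECTION_VIOLATION  [3 reads]
#4 VA=0x5C0000167 (r,kernel):
  L0 @0x36[23] → 0x44087  P=1,RW=1,US=1,PS=1
  ✓ 0x44167 (huge @L0)  — 1 lookups
#5 VA=0x141600437 (r,user):
  L0 @0x36[5] → 0x47007  P=1,RW=1,US=1,PS=0
  L1 @0x47[11] → 0xB002  P=0,RW=1,US=0,PS=0
  ✗ PAGE_NOT_PRESENT  [2 reads]
#6 VA=0x2C1600974 (r,kernel):
  L0 @0x36[11] → 0x4B007  P=1,RW=1,US=1,PS=0
  L1 @0x4B[11] → 0x9006  P=0,RW=1,US=1,PS=0
  ✗ PAGE_NOT_PRESENT  [2 reads]

TLB: [["0x703200", "0x3A"], ["0x5C0000", "0x44"]]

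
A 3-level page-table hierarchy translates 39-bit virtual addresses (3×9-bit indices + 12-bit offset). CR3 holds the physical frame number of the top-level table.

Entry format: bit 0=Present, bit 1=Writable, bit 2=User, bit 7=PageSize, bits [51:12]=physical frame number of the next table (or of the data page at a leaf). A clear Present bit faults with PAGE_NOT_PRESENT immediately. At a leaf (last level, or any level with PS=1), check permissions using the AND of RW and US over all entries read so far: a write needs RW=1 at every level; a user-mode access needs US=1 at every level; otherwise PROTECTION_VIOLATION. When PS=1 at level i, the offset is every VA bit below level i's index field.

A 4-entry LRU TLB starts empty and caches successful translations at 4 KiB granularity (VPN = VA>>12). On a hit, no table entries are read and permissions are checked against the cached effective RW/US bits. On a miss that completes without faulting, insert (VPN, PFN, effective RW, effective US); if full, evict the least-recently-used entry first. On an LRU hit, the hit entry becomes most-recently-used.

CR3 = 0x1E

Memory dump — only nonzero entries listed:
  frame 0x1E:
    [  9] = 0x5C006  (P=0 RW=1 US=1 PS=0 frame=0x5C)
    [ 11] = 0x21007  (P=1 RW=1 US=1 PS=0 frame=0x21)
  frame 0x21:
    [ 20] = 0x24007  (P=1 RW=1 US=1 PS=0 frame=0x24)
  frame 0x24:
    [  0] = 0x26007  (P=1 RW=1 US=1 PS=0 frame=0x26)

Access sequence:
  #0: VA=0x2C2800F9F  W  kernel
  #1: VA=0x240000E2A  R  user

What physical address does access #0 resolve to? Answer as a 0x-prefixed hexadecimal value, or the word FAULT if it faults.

Per-access translation:
#0 VA=0x2C2800F9F (w,kernel):
  L0 @0x1E[11] → 0x21007  P=1,RW=1,US=1,PS=0
  L1 @0x21[20] → 0x24007  P=1,RW=1,US=1,PS=0
  L2 @0x24[0] → 0x26007  P=1,RW=1,US=1,PS=0
  ⇒ phys 0x26F9F  [3 reads]
#1 VA=0x240000E2A (r,user):
  L0 @0x1E[9] → 0x5C006  P=0,RW=1,US=1,PS=0
  ✗ PAGE_NOT_PRESENT  [1 reads]

Access #0 PA: 0x26F9F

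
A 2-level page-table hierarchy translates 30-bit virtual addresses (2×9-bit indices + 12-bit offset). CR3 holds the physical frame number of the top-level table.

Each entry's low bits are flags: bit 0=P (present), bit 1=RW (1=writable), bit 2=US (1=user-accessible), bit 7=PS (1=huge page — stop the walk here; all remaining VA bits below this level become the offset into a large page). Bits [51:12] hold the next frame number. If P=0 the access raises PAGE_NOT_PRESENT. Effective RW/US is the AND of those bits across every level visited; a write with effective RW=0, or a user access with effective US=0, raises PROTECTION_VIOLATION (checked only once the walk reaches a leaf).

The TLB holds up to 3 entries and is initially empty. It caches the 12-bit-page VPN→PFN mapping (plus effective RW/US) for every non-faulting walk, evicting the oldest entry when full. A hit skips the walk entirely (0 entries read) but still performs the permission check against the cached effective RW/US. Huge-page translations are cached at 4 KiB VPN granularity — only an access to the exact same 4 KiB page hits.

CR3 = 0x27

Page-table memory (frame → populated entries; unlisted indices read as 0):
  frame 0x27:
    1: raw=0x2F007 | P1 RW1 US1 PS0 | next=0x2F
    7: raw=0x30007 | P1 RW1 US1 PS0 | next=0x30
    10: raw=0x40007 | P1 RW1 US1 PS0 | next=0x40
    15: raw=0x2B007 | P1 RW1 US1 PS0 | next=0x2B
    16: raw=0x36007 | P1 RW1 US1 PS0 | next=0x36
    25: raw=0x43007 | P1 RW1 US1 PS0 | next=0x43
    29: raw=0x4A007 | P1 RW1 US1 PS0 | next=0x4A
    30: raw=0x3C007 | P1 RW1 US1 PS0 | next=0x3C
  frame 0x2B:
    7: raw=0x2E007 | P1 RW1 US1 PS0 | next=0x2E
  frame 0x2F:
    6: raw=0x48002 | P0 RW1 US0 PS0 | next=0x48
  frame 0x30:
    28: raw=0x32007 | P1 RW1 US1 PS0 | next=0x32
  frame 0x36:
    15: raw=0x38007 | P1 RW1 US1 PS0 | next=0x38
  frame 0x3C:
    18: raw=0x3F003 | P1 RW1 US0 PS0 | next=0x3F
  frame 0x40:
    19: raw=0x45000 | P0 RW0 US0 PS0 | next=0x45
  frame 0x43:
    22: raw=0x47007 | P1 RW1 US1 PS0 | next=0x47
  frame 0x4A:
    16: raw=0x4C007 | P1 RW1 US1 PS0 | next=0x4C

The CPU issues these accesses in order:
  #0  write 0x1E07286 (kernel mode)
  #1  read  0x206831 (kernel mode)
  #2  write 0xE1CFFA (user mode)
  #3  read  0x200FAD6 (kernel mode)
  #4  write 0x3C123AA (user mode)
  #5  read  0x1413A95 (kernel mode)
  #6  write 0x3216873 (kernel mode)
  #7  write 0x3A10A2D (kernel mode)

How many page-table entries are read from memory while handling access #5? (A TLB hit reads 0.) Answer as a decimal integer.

Per-access translation:
#0 VA=0x1E07286 (w,kernel):
  L0 @0x27[15] → 0x2B007  P=1,RW=1,US=1,PS=0
  L1 @0x2B[7] → 0x2E007  P=1,RW=1,US=1,PS=0
  ✓ 0x2E286  — 2 lookups
#1 VA=0x206831 (r,kernel):
  L0 @0x27[1] → 0x2F007  P=1,RW=1,US=1,PS=0
  L1 @0x2F[6] → 0x48002  P=0,RW=1,US=0,PS=0
  ⇒ fault: PAGE_NOT_PRESENT  — 2 lookups
#2 VA=0xE1CFFA (w,user):
  L0 @0x27[7] → 0x30007  P=1,RW=1,US=1,PS=0
  L1 @0x30[28] → 0x32007  P=1,RW=1,US=1,PS=0
  ✓ 0x32FFA  — 2 lookups
#3 VA=0x200FAD6 (r,kernel):
  L0 @0x27[16] → 0x36007  P=1,RW=1,US=1,PS=0
  L1 @0x36[15] → 0x38007  P=1,RW=1,US=1,PS=0
  ✓ 0x38AD6  — 2 lookups
#4 VA=0x3C123AA (w,user):
  L0 @0x27[30] → 0x3C007  P=1,RW=1,US=1,PS=0
  L1 @0x3C[18] → 0x3F003  P=1,RW=1,US=0,PS=0
  ⇒ fault: PROTECTION_VIOLATION  — 2 lookups
#5 VA=0x1413A95 (r,kernel):
  L0 @0x27[10] → 0x40007  P=1,RW=1,US=1,PS=0
  L1 @0x40[19] → 0x45000  P=0,RW=0,US=0,PS=0
  ⇒ fault: PAGE_NOT_PRESENT  — 2 lookups
#6 VA=0x3216873 (w,kernel):
  L0 @0x27[25] → 0x43007  P=1,RW=1,US=1,PS=0
  L1 @0x43[22] → 0x47007  P=1,RW=1,US=1,PS=0
  ✓ 0x47873  — 2 lookups
#7 VA=0x3A10A2D (w,kernel):
  L0 @0x27[29] → 0x4A007  P=1,RW=1,US=1,PS=0
  L1 @0x4A[16] → 0x4C007  P=1,RW=1,US=1,PS=0
  ✓ 0x4CA2D  — 2 lookups

Entries read for #5: 2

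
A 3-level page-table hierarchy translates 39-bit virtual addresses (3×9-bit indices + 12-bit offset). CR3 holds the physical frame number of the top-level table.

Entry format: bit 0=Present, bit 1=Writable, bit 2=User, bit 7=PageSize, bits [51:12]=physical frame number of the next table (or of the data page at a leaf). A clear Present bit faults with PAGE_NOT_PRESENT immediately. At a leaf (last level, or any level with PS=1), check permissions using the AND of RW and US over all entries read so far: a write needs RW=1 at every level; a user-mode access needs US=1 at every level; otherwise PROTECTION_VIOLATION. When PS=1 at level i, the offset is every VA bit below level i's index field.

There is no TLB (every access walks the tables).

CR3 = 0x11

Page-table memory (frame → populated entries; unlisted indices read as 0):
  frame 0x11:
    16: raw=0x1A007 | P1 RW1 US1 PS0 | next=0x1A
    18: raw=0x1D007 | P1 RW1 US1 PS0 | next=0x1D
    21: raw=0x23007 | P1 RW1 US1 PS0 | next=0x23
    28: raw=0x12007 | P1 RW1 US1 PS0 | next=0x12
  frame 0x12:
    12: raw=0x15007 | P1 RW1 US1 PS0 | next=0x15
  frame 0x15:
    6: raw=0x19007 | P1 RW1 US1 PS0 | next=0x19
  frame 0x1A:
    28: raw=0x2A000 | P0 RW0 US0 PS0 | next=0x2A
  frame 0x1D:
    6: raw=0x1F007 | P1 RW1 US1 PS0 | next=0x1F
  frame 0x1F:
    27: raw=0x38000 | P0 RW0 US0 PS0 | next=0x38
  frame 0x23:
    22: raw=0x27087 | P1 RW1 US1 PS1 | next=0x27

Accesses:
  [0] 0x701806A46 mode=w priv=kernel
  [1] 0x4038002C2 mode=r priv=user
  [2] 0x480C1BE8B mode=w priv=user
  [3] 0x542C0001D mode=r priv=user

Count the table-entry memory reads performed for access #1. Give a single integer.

Trace:
#0 VA=0x701806A46 (w,kernel):
  [0] read 0x11 idx=28: raw=0x12007 flags P=1 W=1 U=1 S=0
  [1] read 0x12 idx=12: raw=0x15007 flags P=1 W=1 U=1 S=0
  [2] read 0x15 idx=6: raw=0x19007 flags P=1 W=1 U=1 S=0
  → PA=0x19A46  (3 entries read)
#1 VA=0x4038002C2 (r,user):
  [0] read 0x11 idx=16: raw=0x1A007 flags P=1 W=1 U=1 S=0
  [1] read 0x1A idx=28: raw=0x2A000 flags P=0 W=0 U=0 S=0
  → PAGE_NOT_PRESENT  (2 entries read)
#2 VA=0x480C1BE8B (w,user):
  [0] read 0x11 idx=18: raw=0x1D007 flags P=1 W=1 U=1 S=0
  [1] read 0x1D idx=6: raw=0x1F007 flags P=1 W=1 U=1 S=0
  [2] read 0x1F idx=27: raw=0x38000 flags P=0 W=0 U=0 S=0
  → PAGE_NOT_PRESENT  (3 entries read)
#3 VA=0x542C0001D (r,user):
  [0] read 0x11 idx=21: raw=0x23007 flags P=1 W=1 U=1 S=0
  [1] read 0x23 idx=22: raw=0x27087 flags P=1 W=1 U=1 S=1
  → PA=0x2701D (huge @L1)  (2 entries read)

Entries read for #1: 2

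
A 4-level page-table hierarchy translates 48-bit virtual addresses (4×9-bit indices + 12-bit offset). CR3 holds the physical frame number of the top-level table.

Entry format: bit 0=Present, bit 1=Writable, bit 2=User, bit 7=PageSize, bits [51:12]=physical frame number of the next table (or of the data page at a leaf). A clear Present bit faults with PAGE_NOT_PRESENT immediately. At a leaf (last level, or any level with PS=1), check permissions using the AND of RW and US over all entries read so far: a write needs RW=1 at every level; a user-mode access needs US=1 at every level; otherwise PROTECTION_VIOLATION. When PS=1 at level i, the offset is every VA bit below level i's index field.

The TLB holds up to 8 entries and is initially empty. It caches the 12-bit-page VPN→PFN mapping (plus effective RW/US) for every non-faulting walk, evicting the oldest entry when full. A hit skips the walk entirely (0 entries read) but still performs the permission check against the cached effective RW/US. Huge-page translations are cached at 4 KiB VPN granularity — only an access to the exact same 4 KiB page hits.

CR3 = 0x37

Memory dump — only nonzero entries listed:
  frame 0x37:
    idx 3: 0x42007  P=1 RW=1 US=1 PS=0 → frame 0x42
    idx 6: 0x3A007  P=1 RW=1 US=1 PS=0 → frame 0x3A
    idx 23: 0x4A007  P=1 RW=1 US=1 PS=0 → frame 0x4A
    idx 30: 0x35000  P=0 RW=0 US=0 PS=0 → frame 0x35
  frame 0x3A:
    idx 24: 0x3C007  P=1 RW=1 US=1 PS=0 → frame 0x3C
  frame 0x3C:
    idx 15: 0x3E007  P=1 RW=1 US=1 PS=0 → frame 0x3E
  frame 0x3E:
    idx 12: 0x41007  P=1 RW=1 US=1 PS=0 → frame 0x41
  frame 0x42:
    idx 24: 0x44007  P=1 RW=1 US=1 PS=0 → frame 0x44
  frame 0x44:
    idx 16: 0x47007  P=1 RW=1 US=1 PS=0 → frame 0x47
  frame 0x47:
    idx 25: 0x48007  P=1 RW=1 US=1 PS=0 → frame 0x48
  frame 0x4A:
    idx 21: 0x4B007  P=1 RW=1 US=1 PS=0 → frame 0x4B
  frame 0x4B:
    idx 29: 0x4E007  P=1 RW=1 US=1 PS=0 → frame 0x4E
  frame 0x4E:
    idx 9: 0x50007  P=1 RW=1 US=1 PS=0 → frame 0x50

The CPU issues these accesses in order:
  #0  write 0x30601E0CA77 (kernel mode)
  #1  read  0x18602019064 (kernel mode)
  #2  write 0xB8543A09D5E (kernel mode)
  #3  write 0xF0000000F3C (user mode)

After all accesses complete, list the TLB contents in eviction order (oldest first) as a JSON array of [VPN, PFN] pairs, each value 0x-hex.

Walk each access:
#0 VA=0x30601E0CA77 (w,kernel):
  [0] read 0x37 idx=6: raw=0x3A007 flags P=1 W=1 U=1 S=0
  [1] read 0x3A idx=24: raw=0x3C007 flags P=1 W=1 U=1 S=0
  [2] read 0x3C idx=15: raw=0x3E007 flags P=1 W=1 U=1 S=0
  [3] read 0x3E idx=12: raw=0x41007 flags P=1 W=1 U=1 S=0
  ✓ 0x41A77  — 4 lookups
#1 VA=0x18602019064 (r,kernel):
  [0] read 0x37 idx=3: raw=0x42007 flags P=1 W=1 U=1 S=0
  [1] read 0x42 idx=24: raw=0x44007 flags P=1 W=1 U=1 S=0
  [2] read 0x44 idx=16: raw=0x47007 flags P=1 W=1 U=1 S=0
  [3] read 0x47 idx=25: raw=0x48007 flags P=1 W=1 U=1 S=0
  ✓ 0x48064  — 4 lookups
#2 VA=0xB8543A09D5E (w,kernel):
  [0] read 0x37 idx=23: raw=0x4A007 flags P=1 W=1 U=1 S=0
  [1] read 0x4A idx=21: raw=0x4B007 flags P=1 W=1 U=1 S=0
  [2] read 0x4B idx=29: raw=0x4E007 flags P=1 W=1 U=1 S=0
  [3] read 0x4E idx=9: raw=0x50007 flags P=1 W=1 U=1 S=0
  ✓ 0x50D5E  — 4 lookups
#3 VA=0xF0000000F3C (w,user):
  [0] read 0x37 idx=30: raw=0x35000 flags P=0 W=0 U=0 S=0
  ⇒ fault: PAGE_NOT_PRESENT  — 1 lookups

TLB: [["0x30601E0C", "0x41"], ["0x18602019", "0x48"], ["0xB8543A09", "0x50"]]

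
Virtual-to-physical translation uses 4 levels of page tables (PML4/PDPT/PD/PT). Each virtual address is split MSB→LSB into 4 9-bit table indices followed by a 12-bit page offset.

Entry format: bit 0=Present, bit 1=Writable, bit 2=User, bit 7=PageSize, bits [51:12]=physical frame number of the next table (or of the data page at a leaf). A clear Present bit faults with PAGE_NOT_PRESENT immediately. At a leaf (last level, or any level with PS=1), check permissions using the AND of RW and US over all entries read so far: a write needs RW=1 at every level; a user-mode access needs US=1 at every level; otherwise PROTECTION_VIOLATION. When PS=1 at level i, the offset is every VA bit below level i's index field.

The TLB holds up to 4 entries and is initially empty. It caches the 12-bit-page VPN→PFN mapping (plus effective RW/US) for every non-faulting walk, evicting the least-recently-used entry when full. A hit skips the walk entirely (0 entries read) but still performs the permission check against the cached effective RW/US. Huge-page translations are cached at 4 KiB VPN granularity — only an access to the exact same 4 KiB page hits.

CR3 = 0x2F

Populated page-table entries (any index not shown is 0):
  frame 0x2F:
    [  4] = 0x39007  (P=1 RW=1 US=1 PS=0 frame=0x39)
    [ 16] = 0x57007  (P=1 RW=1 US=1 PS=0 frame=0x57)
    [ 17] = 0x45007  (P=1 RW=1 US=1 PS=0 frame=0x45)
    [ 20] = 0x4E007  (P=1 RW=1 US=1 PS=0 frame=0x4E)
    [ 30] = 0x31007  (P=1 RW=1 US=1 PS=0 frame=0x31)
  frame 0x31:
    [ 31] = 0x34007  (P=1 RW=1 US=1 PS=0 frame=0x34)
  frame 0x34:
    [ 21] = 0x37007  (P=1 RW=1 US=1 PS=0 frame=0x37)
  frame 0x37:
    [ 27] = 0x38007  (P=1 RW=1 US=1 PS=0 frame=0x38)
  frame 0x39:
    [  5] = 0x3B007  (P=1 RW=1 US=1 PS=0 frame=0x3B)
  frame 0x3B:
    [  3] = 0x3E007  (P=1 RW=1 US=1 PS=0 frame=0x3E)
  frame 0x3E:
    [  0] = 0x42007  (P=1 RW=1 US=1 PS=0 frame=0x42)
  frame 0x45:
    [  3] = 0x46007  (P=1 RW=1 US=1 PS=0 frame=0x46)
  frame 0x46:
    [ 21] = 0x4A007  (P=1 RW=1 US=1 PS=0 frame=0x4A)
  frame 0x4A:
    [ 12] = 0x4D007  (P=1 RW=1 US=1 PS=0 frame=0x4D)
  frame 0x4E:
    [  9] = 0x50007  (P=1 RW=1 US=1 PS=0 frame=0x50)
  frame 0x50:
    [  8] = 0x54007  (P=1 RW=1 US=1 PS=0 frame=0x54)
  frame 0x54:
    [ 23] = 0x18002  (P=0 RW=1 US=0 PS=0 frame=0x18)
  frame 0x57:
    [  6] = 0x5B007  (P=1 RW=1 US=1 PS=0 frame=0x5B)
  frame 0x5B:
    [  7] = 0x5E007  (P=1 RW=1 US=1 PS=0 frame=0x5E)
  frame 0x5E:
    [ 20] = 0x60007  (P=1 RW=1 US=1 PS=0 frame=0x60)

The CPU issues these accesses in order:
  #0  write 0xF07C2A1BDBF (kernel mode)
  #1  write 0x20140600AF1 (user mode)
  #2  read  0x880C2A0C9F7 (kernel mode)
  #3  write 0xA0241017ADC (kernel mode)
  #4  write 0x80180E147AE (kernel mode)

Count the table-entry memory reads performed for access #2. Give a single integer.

Trace:
#0 VA=0xF07C2A1BDBF (w,kernel):
  L0: frame=0x2F idx=30 entry=0x31007 [P=1 RW=1 US=1 PS=0]
  L1: frame=0x31 idx=31 entry=0x34007 [P=1 RW=1 US=1 PS=0]
  L2: frame=0x34 idx=21 entry=0x37007 [P=1 RW=1 US=1 PS=0]
  L3: frame=0x37 idx=27 entry=0x38007 [P=1 RW=1 US=1 PS=0]
  → PA=0x38DBF  (4 entries read)
#1 VA=0x20140600AF1 (w,user):
  L0: frame=0x2F idx=4 entry=0x39007 [P=1 RW=1 US=1 PS=0]
  L1: frame=0x39 idx=5 entry=0x3B007 [P=1 RW=1 US=1 PS=0]
  L2: frame=0x3B idx=3 entry=0x3E007 [P=1 RW=1 US=1 PS=0]
  L3: frame=0x3E idx=0 entry=0x42007 [P=1 RW=1 US=1 PS=0]
  → PA=0x42AF1  (4 entries read)
#2 VA=0x880C2A0C9F7 (r,kernel):
  L0: frame=0x2F idx=17 entry=0x45007 [P=1 RW=1 US=1 PS=0]
  L1: frame=0x45 idx=3 entry=0x46007 [P=1 RW=1 US=1 PS=0]
  L2: frame=0x46 idx=21 entry=0x4A007 [P=1 RW=1 US=1 PS=0]
  L3: frame=0x4A idx=12 entry=0x4D007 [P=1 RW=1 US=1 PS=0]
  → PA=0x4D9F7  (4 entries read)
#3 VA=0xA0241017ADC (w,kernel):
  L0: frame=0x2F idx=20 entry=0x4E007 [P=1 RW=1 US=1 PS=0]
  L1: frame=0x4E idx=9 entry=0x50007 [P=1 RW=1 US=1 PS=0]
  L2: frame=0x50 idx=8 entry=0x54007 [P=1 RW=1 US=1 PS=0]
  L3: frame=0x54 idx=23 entry=0x18002 [P=0 RW=1 US=0 PS=0]
  ✗ PAGE_NOT_PRESENT  [4 reads]
#4 VA=0x80180E147AE (w,kernel):
  L0: frame=0x2F idx=16 entry=0x57007 [P=1 RW=1 US=1 PS=0]
  L1: frame=0x57 idx=6 entry=0x5B007 [P=1 RW=1 US=1 PS=0]
  L2: frame=0x5B idx=7 entry=0x5E007 [P=1 RW=1 US=1 PS=0]
  L3: frame=0x5E idx=20 entry=0x60007 [P=1 RW=1 US=1 PS=0]
  → PA=0x607AE  (4 entries read)

Entries read for #2: 4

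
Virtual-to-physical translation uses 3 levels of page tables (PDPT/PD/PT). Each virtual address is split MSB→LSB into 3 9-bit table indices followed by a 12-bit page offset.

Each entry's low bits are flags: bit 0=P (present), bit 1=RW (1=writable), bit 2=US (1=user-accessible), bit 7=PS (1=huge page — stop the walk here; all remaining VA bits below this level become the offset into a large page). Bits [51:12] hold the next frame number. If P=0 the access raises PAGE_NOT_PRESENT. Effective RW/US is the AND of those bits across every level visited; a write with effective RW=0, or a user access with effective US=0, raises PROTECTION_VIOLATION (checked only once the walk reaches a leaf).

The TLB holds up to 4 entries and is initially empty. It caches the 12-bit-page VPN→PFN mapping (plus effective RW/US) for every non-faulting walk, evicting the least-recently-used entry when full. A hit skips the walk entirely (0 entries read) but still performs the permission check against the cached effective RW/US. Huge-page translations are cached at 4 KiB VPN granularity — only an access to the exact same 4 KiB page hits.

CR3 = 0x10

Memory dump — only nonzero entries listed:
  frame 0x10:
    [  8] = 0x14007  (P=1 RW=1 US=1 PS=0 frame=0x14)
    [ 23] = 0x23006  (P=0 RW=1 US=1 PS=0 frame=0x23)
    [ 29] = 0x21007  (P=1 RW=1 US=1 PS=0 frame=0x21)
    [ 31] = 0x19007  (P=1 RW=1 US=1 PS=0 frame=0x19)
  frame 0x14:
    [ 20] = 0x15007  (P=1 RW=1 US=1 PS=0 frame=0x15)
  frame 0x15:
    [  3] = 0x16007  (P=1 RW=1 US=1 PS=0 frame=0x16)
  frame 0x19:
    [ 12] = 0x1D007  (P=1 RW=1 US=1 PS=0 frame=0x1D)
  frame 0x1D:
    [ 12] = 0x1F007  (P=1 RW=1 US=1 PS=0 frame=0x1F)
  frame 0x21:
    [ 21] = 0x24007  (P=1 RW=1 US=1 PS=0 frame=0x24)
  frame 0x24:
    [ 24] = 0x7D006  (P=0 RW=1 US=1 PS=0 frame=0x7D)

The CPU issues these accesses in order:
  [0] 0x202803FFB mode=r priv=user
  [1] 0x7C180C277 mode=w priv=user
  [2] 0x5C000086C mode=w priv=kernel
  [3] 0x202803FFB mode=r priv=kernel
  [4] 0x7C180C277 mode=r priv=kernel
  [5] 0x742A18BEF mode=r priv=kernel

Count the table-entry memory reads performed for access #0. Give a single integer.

Per-access translation:
#0 VA=0x202803FFB (r,user):
  [0] read 0x10 idx=8: raw=0x14007 flags P=1 W=1 U=1 S=0
  [1] read 0x14 idx=20: raw=0x15007 flags P=1 W=1 U=1 S=0
  [2] read 0x15 idx=3: raw=0x16007 flags P=1 W=1 U=1 S=0
  → PA=0x16FFB  (3 entries read)
#1 VA=0x7C180C277 (w,user):
  [0] read 0x10 idx=31: raw=0x19007 flags P=1 W=1 U=1 S=0
  [1] read 0x19 idx=12: raw=0x1D007 flags P=1 W=1 U=1 S=0
  [2] read 0x1D idx=12: raw=0x1F007 flags P=1 W=1 U=1 S=0
  → PA=0x1F277  (3 entries read)
#2 VA=0x5C000086C (w,kernel):
  [0] read 0x10 idx=23: raw=0x23006 flags P=0 W=1 U=1 S=0
  ⇒ fault: PAGE_NOT_PRESENT  — 1 lookups
#3 VA=0x202803FFB (r,kernel):
  TLB hit vpn=0x202803 → PA=0x16FFB
#4 VA=0x7C180C277 (r,kernel):
  TLB hit vpn=0x7C180C → PA=0x1F277
#5 VA=0x742A18BEF (r,kernel):
  [0] read 0x10 idx=29: raw=0x21007 flags P=1 W=1 U=1 S=0
  [1] read 0x21 idx=21: raw=0x24007 flags P=1 W=1 U=1 S=0
  [2] read 0x24 idx=24: raw=0x7D006 flags P=0 W=1 U=1 S=0
  ⇒ fault: PAGE_NOT_PRESENT  — 3 lookups

Entries read for #0: 3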